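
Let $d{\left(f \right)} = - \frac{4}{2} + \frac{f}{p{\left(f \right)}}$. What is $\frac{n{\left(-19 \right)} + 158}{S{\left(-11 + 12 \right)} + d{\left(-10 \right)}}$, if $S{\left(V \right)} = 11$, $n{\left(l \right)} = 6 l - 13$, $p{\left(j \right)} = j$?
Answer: $\frac{31}{10} \approx 3.1$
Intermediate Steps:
$n{\left(l \right)} = -13 + 6 l$
$d{\left(f \right)} = -1$ ($d{\left(f \right)} = - \frac{4}{2} + \frac{f}{f} = \left(-4\right) \frac{1}{2} + 1 = -2 + 1 = -1$)
$\frac{n{\left(-19 \right)} + 158}{S{\left(-11 + 12 \right)} + d{\left(-10 \right)}} = \frac{\left(-13 + 6 \left(-19\right)\right) + 158}{11 - 1} = \frac{\left(-13 - 114\right) + 158}{10} = \left(-127 + 158\right) \frac{1}{10} = 31 \cdot \frac{1}{10} = \frac{31}{10}$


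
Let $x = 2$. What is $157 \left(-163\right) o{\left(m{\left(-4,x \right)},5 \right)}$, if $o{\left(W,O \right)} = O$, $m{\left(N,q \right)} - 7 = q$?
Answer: $-127955$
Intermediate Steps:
$m{\left(N,q \right)} = 7 + q$
$157 \left(-163\right) o{\left(m{\left(-4,x \right)},5 \right)} = 157 \left(-163\right) 5 = \left(-25591\right) 5 = -127955$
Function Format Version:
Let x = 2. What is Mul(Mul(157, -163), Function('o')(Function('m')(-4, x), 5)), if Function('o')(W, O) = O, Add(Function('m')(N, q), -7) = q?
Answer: -127955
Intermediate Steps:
Function('m')(N, q) = Add(7, q)
Mul(Mul(157, -163), Function('o')(Function('m')(-4, x), 5)) = Mul(Mul(157, -163), 5) = Mul(-25591, 5) = -127955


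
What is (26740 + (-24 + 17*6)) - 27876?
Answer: -1058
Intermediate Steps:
(26740 + (-24 + 17*6)) - 27876 = (26740 + (-24 + 102)) - 27876 = (26740 + 78) - 27876 = 26818 - 27876 = -1058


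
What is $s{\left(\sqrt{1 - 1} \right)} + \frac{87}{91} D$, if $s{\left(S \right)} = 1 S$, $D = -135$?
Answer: $- \frac{11745}{91} \approx -129.07$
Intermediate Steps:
$s{\left(S \right)} = S$
$s{\left(\sqrt{1 - 1} \right)} + \frac{87}{91} D = \sqrt{1 - 1} + \frac{87}{91} \left(-135\right) = \sqrt{0} + 87 \cdot \frac{1}{91} \left(-135\right) = 0 + \frac{87}{91} \left(-135\right) = 0 - \frac{11745}{91} = - \frac{11745}{91}$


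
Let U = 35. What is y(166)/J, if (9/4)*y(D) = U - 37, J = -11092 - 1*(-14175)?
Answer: -8/27747 ≈ -0.00028832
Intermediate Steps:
J = 3083 (J = -11092 + 14175 = 3083)
y(D) = -8/9 (y(D) = 4*(35 - 37)/9 = (4/9)*(-2) = -8/9)
y(166)/J = -8/9/3083 = -8/9*1/3083 = -8/27747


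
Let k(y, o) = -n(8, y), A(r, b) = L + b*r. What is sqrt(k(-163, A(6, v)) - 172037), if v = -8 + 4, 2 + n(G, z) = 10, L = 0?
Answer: I*sqrt(172045) ≈ 414.78*I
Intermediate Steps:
n(G, z) = 8 (n(G, z) = -2 + 10 = 8)
v = -4
A(r, b) = b*r (A(r, b) = 0 + b*r = b*r)
k(y, o) = -8 (k(y, o) = -1*8 = -8)
sqrt(k(-163, A(6, v)) - 172037) = sqrt(-8 - 172037) = sqrt(-172045) = I*sqrt(172045)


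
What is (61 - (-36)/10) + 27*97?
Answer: 13418/5 ≈ 2683.6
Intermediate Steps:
(61 - (-36)/10) + 27*97 = (61 - (-36)/10) + 2619 = (61 - 1*(-18/5)) + 2619 = (61 + 18/5) + 2619 = 323/5 + 2619 = 13418/5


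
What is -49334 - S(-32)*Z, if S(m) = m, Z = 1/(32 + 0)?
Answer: -49333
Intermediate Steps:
Z = 1/32 ≈ 0.031250
-49334 - S(-32)*Z = -49334 - (-32)/32 = -49334 - 1*(-1) = -49334 + 1 = -49333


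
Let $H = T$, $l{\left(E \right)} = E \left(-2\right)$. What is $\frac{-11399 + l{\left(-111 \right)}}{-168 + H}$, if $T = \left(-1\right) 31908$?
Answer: $\frac{11177}{32076} \approx 0.34845$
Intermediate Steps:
$l{\left(E \right)} = - 2 E$
$T = -31908$
$H = -31908$
$\frac{-11399 + l{\left(-111 \right)}}{-168 + H} = \frac{-11399 - -222}{-168 - 31908} = \frac{-11399 + 222}{-32076} = \left(-11177\right) \left(- \frac{1}{32076}\right) = \frac{11177}{32076}$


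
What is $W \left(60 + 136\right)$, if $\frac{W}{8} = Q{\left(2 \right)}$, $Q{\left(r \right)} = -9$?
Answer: $-14112$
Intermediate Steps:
$W = -72$ ($W = 8 \left(-9\right) = -72$)
$W \left(60 + 136\right) = - 72 \left(60 + 136\right) = \left(-72\right) 196 = -14112$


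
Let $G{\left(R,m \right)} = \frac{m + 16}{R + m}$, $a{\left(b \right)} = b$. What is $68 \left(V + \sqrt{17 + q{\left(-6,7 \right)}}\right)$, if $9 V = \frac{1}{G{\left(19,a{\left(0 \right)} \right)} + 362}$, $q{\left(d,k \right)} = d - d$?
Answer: $\frac{646}{31023} + 68 \sqrt{17} \approx 280.39$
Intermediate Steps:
$q{\left(d,k \right)} = 0$
$G{\left(R,m \right)} = \frac{16 + m}{R + m}$
$V = \frac{19}{62046}$ ($V = \frac{1}{9 \left(\frac{16 + 0}{19 + 0} + 362\right)} = \frac{1}{9 \left(\frac{1}{19} \cdot 16 + 362\right)} = \frac{1}{9 \left(\frac{16}{19} + 362\right)} = \frac{1}{9 \cdot \frac{6894}{19}} = \frac{1}{9} \cdot \frac{19}{6894} = \frac{19}{62046} \approx 0.00030622$)
$68 \left(V + \sqrt{17 + q{\left(-6,7 \right)}}\right) = 68 \left(\frac{19}{62046} + \sqrt{17 + 0}\right) = 68 \left(\frac{19}{62046} + \sqrt{17}\right) = \frac{646}{31023} + 68 \sqrt{17}$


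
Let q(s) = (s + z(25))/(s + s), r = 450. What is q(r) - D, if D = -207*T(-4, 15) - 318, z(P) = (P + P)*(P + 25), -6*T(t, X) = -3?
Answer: 3823/9 ≈ 424.78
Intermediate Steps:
T(t, X) = 1/2 (T(t, X) = -1/6*(-3) = 1/2)
z(P) = 2*P*(25 + P) (z(P) = (2*P)*(25 + P) = 2*P*(25 + P))
q(s) = (2500 + s)/(2*s) (q(s) = (s + 2*25*(25 + 25))/(s + s) = (s + 2*25*50)/((2*s)) = (s + 2500)*(1/(2*s)) = (2500 + s)*(1/(2*s)) = (2500 + s)/(2*s))
D = -843/2 (D = -207*1/2 - 318 = -207/2 - 318 = -843/2 ≈ -421.50)
q(r) - D = (1/2)*(2500 + 450)/450 - 1*(-843/2) = (1/2)*(1/450)*2950 + 843/2 = 59/18 + 843/2 = 3823/9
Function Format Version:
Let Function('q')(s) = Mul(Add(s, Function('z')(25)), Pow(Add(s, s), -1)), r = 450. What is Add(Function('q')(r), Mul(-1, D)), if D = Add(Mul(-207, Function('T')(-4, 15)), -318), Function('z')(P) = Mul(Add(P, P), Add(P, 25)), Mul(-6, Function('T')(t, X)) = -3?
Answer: Rational(3823, 9) ≈ 424.78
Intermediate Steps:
Function('T')(t, X) = Rational(1, 2) (Function('T')(t, X) = Mul(Rational(-1, 6), -3) = Rational(1, 2))
Function('z')(P) = Mul(2, P, Add(25, P)) (Function('z')(P) = Mul(Mul(2, P), Add(25, P)) = Mul(2, P, Add(25, P)))
Function('q')(s) = Mul(Rational(1, 2), Pow(s, -1), Add(2500, s)) (Function('q')(s) = Mul(Add(s, Mul(2, 25, Add(25, 25))), Pow(Add(s, s), -1)) = Mul(Add(s, Mul(2, 25, 50)), Pow(Mul(2, s), -1)) = Mul(Add(s, 2500), Mul(Rational(1, 2), Pow(s, -1))) = Mul(Add(2500, s), Mul(Rational(1, 2), Pow(s, -1))) = Mul(Rational(1, 2), Pow(s, -1), Add(2500, s)))
D = Rational(-843, 2) (D = Add(Mul(-207, Rational(1, 2)), -318) = Add(Rational(-207, 2), -318) = Rational(-843, 2) ≈ -421.50)
Add(Function('q')(r), Mul(-1, D)) = Add(Mul(Rational(1, 2), Pow(450, -1), Add(2500, 450)), Mul(-1, Rational(-843, 2))) = Add(Mul(Rational(1, 2), Rational(1, 450), 2950), Rational(843, 2)) = Add(Rational(59, 18), Rational(843, 2)) = Rational(3823, 9)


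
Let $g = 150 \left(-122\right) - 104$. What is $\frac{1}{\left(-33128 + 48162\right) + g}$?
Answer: $- \frac{1}{3370} \approx -0.00029674$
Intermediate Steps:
$g = -18404$ ($g = -18300 - 104 = -18404$)
$\frac{1}{\left(-33128 + 48162\right) + g} = \frac{1}{\left(-33128 + 48162\right) - 18404} = \frac{1}{15034 - 18404} = \frac{1}{-3370} = - \frac{1}{3370}$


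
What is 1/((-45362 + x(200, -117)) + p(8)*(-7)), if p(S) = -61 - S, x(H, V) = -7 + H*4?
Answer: -1/44086 ≈ -2.2683e-5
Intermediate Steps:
x(H, V) = -7 + 4*H
1/((-45362 + x(200, -117)) + p(8)*(-7)) = 1/((-45362 + (-7 + 4*200)) + (-61 - 1*8)*(-7)) = 1/((-45362 + (-7 + 800)) + (-61 - 8)*(-7)) = 1/((-45362 + 793) - 69*(-7)) = 1/(-44569 + 483) = 1/(-44086) = -1/44086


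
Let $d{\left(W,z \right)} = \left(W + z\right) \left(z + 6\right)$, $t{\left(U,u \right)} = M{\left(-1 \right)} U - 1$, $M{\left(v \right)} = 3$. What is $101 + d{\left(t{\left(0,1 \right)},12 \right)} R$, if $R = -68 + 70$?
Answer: $497$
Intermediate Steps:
$t{\left(U,u \right)} = -1 + 3 U$ ($t{\left(U,u \right)} = 3 U - 1 = -1 + 3 U$)
$R = 2$
$d{\left(W,z \right)} = \left(6 + z\right) \left(W + z\right)$ ($d{\left(W,z \right)} = \left(W + z\right) \left(6 + z\right) = \left(6 + z\right) \left(W + z\right)$)
$101 + d{\left(t{\left(0,1 \right)},12 \right)} R = 101 + \left(12^{2} + 6 \left(-1 + 3 \cdot 0\right) + 6 \cdot 12 + \left(-1 + 3 \cdot 0\right) 12\right) 2 = 101 + \left(144 + 6 \left(-1 + 0\right) + 72 + \left(-1 + 0\right) 12\right) 2 = 101 + \left(144 + 6 \left(-1\right) + 72 - 12\right) 2 = 101 + \left(144 - 6 + 72 - 12\right) 2 = 101 + 198 \cdot 2 = 101 + 396 = 497$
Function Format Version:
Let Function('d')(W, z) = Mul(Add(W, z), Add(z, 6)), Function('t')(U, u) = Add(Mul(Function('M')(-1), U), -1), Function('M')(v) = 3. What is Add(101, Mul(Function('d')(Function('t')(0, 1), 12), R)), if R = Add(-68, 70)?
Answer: 497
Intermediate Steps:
Function('t')(U, u) = Add(-1, Mul(3, U)) (Function('t')(U, u) = Add(Mul(3, U), -1) = Add(-1, Mul(3, U)))
R = 2
Function('d')(W, z) = Mul(Add(6, z), Add(W, z)) (Function('d')(W, z) = Mul(Add(W, z), Add(6, z)) = Mul(Add(6, z), Add(W, z)))
Add(101, Mul(Function('d')(Function('t')(0, 1), 12), R)) = Add(101, Mul(Add(Pow(12, 2), Mul(6, Add(-1, Mul(3, 0))), Mul(6, 12), Mul(Add(-1, Mul(3, 0)), 12)), 2)) = Add(101, Mul(Add(144, Mul(6, Add(-1, 0)), 72, Mul(Add(-1, 0), 12)), 2)) = Add(101, Mul(Add(144, Mul(6, -1), 72, Mul(-1, 12)), 2)) = Add(101, Mul(Add(144, -6, 72, -12), 2)) = Add(101, Mul(198, 2)) = Add(101, 396) = 497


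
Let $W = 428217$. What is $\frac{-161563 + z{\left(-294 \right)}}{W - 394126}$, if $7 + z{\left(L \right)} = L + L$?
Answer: $- \frac{162158}{34091} \approx -4.7566$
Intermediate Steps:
$z{\left(L \right)} = -7 + 2 L$ ($z{\left(L \right)} = -7 + \left(L + L\right) = -7 + 2 L$)
$\frac{-161563 + z{\left(-294 \right)}}{W - 394126} = \frac{-161563 + \left(-7 + 2 \left(-294\right)\right)}{428217 - 394126} = \frac{-161563 - 595}{34091} = \left(-161563 - 595\right) \frac{1}{34091} = \left(-162158\right) \frac{1}{34091} = - \frac{162158}{34091}$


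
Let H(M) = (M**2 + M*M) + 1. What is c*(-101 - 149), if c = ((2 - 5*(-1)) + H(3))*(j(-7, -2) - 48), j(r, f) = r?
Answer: 357500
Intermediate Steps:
H(M) = 1 + 2*M**2 (H(M) = (M**2 + M**2) + 1 = 2*M**2 + 1 = 1 + 2*M**2)
c = -1430 (c = ((2 - 5*(-1)) + (1 + 2*3**2))*(-7 - 48) = ((2 + 5) + (1 + 2*9))*(-55) = (7 + (1 + 18))*(-55) = (7 + 19)*(-55) = 26*(-55) = -1430)
c*(-101 - 149) = -1430*(-101 - 149) = -1430*(-250) = 357500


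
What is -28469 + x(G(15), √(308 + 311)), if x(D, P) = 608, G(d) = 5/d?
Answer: -27861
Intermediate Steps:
-28469 + x(G(15), √(308 + 311)) = -28469 + 608 = -27861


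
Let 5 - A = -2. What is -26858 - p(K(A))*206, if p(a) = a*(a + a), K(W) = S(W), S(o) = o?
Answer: -47046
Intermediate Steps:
A = 7 (A = 5 - 1*(-2) = 5 + 2 = 7)
K(W) = W
p(a) = 2*a² (p(a) = a*(2*a) = 2*a²)
-26858 - p(K(A))*206 = -26858 - 2*7²*206 = -26858 - 2*49*206 = -26858 - 98*206 = -26858 - 1*20188 = -26858 - 20188 = -47046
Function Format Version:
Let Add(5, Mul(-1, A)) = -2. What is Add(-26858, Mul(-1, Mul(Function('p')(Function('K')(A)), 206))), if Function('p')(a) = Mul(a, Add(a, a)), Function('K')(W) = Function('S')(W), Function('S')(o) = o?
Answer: -47046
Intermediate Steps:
A = 7 (A = Add(5, Mul(-1, -2)) = Add(5, 2) = 7)
Function('K')(W) = W
Function('p')(a) = Mul(2, Pow(a, 2)) (Function('p')(a) = Mul(a, Mul(2, a)) = Mul(2, Pow(a, 2)))
Add(-26858, Mul(-1, Mul(Function('p')(Function('K')(A)), 206))) = Add(-26858, Mul(-1, Mul(Mul(2, Pow(7, 2)), 206))) = Add(-26858, Mul(-1, Mul(Mul(2, 49), 206))) = Add(-26858, Mul(-1, Mul(98, 206))) = Add(-26858, Mul(-1, 20188)) = Add(-26858, -20188) = -47046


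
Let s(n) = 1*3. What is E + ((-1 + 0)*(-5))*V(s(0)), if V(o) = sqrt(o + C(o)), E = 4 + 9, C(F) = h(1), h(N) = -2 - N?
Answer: 13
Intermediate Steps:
C(F) = -3 (C(F) = -2 - 1*1 = -2 - 1 = -3)
s(n) = 3
E = 13
V(o) = sqrt(-3 + o) (V(o) = sqrt(o - 3) = sqrt(-3 + o))
E + ((-1 + 0)*(-5))*V(s(0)) = 13 + ((-1 + 0)*(-5))*sqrt(-3 + 3) = 13 + (-1*(-5))*sqrt(0) = 13 + 5*0 = 13 + 0 = 13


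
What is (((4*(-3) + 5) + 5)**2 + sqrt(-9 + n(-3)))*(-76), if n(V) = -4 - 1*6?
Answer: -304 - 76*I*sqrt(19) ≈ -304.0 - 331.28*I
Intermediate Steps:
n(V) = -10 (n(V) = -4 - 6 = -10)
(((4*(-3) + 5) + 5)**2 + sqrt(-9 + n(-3)))*(-76) = (((4*(-3) + 5) + 5)**2 + sqrt(-9 - 10))*(-76) = (((-12 + 5) + 5)**2 + sqrt(-19))*(-76) = ((-7 + 5)**2 + I*sqrt(19))*(-76) = ((-2)**2 + I*sqrt(19))*(-76) = (4 + I*sqrt(19))*(-76) = -304 - 76*I*sqrt(19)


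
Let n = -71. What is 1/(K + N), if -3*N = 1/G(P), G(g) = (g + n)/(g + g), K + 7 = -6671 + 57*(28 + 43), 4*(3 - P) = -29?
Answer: -729/1917917 ≈ -0.00038010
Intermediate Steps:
P = 41/4 (P = 3 - 1/4*(-29) = 3 + 29/4 = 41/4 ≈ 10.250)
K = -2631 (K = -7 + (-6671 + 57*(28 + 43)) = -7 + (-6671 + 57*71) = -7 + (-6671 + 4047) = -7 - 2624 = -2631)
G(g) = (-71 + g)/(2*g) (G(g) = (g - 71)/(g + g) = (-71 + g)/((2*g)) = (-71 + g)*(1/(2*g)) = (-71 + g)/(2*g))
N = 82/729 (N = -41/(2*(-71 + 41/4))/3 = -1/(3*((1/2)*(4/41)*(-243/4))) = -1/(3*(-243/82)) = -1/3*(-82/243) = 82/729 ≈ 0.11248)
1/(K + N) = 1/(-2631 + 82/729) = 1/(-1917917/729) = -729/1917917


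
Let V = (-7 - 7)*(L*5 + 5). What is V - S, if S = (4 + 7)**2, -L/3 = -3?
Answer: -821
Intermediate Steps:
L = 9 (L = -3*(-3) = 9)
S = 121 (S = 11**2 = 121)
V = -700 (V = (-7 - 7)*(9*5 + 5) = -14*(45 + 5) = -14*50 = -700)
V - S = -700 - 1*121 = -700 - 121 = -821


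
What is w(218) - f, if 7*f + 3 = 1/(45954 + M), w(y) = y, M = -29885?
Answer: 24569500/112483 ≈ 218.43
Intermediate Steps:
f = -48206/112483 (f = -3/7 + 1/(7*(45954 - 29885)) = -3/7 + (1/7)/16069 = -3/7 + (1/7)*(1/16069) = -3/7 + 1/112483 = -48206/112483 ≈ -0.42856)
w(218) - f = 218 - 1*(-48206/112483) = 218 + 48206/112483 = 24569500/112483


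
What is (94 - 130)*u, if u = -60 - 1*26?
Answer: 3096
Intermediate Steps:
u = -86 (u = -60 - 26 = -86)
(94 - 130)*u = (94 - 130)*(-86) = -36*(-86) = 3096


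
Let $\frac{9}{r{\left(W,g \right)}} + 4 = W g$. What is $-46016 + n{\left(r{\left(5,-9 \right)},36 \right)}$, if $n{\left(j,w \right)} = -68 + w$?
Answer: $-46048$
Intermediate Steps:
$r{\left(W,g \right)} = \frac{9}{-4 + W g}$
$-46016 + n{\left(r{\left(5,-9 \right)},36 \right)} = -46016 + \left(-68 + 36\right) = -46016 - 32 = -46048$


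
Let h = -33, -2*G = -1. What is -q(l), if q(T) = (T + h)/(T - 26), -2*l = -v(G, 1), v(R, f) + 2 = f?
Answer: -67/53 ≈ -1.2642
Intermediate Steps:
G = ½ (G = -½*(-1) = ½ ≈ 0.50000)
v(R, f) = -2 + f
l = -½ (l = -(-1)*(-2 + 1)/2 = -(-1)*(-1)/2 = -½*1 = -½ ≈ -0.50000)
q(T) = (-33 + T)/(-26 + T) (q(T) = (T - 33)/(T - 26) = (-33 + T)/(-26 + T))
-q(l) = -(-33 - ½)/(-26 - ½) = -(-67)/((-53/2)*2) = -(-2)*(-67)/(53*2) = -1*67/53 = -67/53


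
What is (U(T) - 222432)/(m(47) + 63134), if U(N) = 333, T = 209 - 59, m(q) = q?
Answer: -222099/63181 ≈ -3.5153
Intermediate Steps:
T = 150
(U(T) - 222432)/(m(47) + 63134) = (333 - 222432)/(47 + 63134) = -222099/63181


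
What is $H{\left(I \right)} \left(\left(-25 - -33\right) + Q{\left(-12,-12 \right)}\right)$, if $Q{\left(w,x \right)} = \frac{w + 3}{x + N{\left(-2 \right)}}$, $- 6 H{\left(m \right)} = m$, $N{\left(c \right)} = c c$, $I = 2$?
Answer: $- \frac{73}{24} \approx -3.0417$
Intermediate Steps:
$N{\left(c \right)} = c^{2}$
$H{\left(m \right)} = - \frac{m}{6}$
$Q{\left(w,x \right)} = \frac{3 + w}{4 + x}$ ($Q{\left(w,x \right)} = \frac{w + 3}{x + \left(-2\right)^{2}} = \frac{3 + w}{x + 4} = \frac{3 + w}{4 + x}$)
$H{\left(I \right)} \left(\left(-25 - -33\right) + Q{\left(-12,-12 \right)}\right) = \left(- \frac{1}{6}\right) 2 \left(\left(-25 - -33\right) + \frac{3 - 12}{4 - 12}\right) = - \frac{\left(-25 + 33\right) + \frac{1}{-8} \left(-9\right)}{3} = - \frac{8 - - \frac{9}{8}}{3} = - \frac{8 + \frac{9}{8}}{3} = \left(- \frac{1}{3}\right) \frac{73}{8} = - \frac{73}{24}$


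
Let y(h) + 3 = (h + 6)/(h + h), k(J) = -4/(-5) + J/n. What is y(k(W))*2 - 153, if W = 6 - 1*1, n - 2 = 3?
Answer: -464/3 ≈ -154.67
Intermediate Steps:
n = 5 (n = 2 + 3 = 5)
W = 5 (W = 6 - 1 = 5)
k(J) = ⅘ + J/5 (k(J) = -4/(-5) + J/5 = -4*(-⅕) + J*(⅕) = ⅘ + J/5)
y(h) = -3 + (6 + h)/(2*h) (y(h) = -3 + (h + 6)/(h + h) = -3 + (6 + h)/((2*h)) = -3 + (6 + h)*(1/(2*h)) = -3 + (6 + h)/(2*h))
y(k(W))*2 - 153 = (-5/2 + 3/(⅘ + (⅕)*5))*2 - 153 = (-5/2 + 3/(⅘ + 1))*2 - 153 = (-5/2 + 3/(9/5))*2 - 153 = (-5/2 + 3*(5/9))*2 - 153 = (-5/2 + 5/3)*2 - 153 = -⅚*2 - 153 = -5/3 - 153 = -464/3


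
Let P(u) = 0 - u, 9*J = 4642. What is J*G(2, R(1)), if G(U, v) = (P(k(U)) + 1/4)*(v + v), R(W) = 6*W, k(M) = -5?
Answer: 32494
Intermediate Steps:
J = 4642/9 (J = (⅑)*4642 = 4642/9 ≈ 515.78)
P(u) = -u
G(U, v) = 21*v/2 (G(U, v) = (-1*(-5) + 1/4)*(v + v) = (5 + ¼)*(2*v) = 21*(2*v)/4 = 21*v/2)
J*G(2, R(1)) = 4642*(21*(6*1)/2)/9 = 4642*((21/2)*6)/9 = (4642/9)*63 = 32494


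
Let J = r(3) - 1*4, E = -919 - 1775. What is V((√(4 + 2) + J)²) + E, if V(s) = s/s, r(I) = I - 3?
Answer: -2693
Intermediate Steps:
E = -2694
r(I) = -3 + I
J = -4 (J = (-3 + 3) - 1*4 = 0 - 4 = -4)
V(s) = 1
V((√(4 + 2) + J)²) + E = 1 - 2694 = -2693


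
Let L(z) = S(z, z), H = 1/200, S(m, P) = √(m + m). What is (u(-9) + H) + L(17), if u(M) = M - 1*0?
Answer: -1799/200 + √34 ≈ -3.1640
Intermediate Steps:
S(m, P) = √2*√m (S(m, P) = √(2*m) = √2*√m)
H = 1/200 ≈ 0.0050000
L(z) = √2*√z
u(M) = M (u(M) = M + 0 = M)
(u(-9) + H) + L(17) = (-9 + 1/200) + √2*√17 = -1799/200 + √34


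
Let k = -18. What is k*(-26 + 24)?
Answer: 36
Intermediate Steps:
k*(-26 + 24) = -18*(-26 + 24) = -18*(-2) = 36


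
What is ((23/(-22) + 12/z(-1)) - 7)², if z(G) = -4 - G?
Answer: 70225/484 ≈ 145.09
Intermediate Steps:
((23/(-22) + 12/z(-1)) - 7)² = ((23/(-22) + 12/(-4 - 1*(-1))) - 7)² = ((23*(-1/22) + 12/(-4 + 1)) - 7)² = ((-23/22 + 12/(-3)) - 7)² = ((-23/22 + 12*(-⅓)) - 7)² = ((-23/22 - 4) - 7)² = (-111/22 - 7)² = (-265/22)² = 70225/484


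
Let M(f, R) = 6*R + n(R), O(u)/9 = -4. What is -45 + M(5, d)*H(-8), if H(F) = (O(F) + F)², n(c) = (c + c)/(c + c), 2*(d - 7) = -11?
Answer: 19315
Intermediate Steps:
d = 3/2 (d = 7 + (½)*(-11) = 7 - 11/2 = 3/2 ≈ 1.5000)
O(u) = -36 (O(u) = 9*(-4) = -36)
n(c) = 1 (n(c) = (2*c)/((2*c)) = (2*c)*(1/(2*c)) = 1)
M(f, R) = 1 + 6*R (M(f, R) = 6*R + 1 = 1 + 6*R)
H(F) = (-36 + F)²
-45 + M(5, d)*H(-8) = -45 + (1 + 6*(3/2))*(-36 - 8)² = -45 + (1 + 9)*(-44)² = -45 + 10*1936 = -45 + 19360 = 19315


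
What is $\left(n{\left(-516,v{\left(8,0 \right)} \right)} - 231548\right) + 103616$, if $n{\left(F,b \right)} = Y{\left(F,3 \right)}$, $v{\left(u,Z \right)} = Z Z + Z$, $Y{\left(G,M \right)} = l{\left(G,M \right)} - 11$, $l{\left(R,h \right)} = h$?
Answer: $-127940$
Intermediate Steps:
$Y{\left(G,M \right)} = -11 + M$ ($Y{\left(G,M \right)} = M - 11 = -11 + M$)
$v{\left(u,Z \right)} = Z + Z^{2}$ ($v{\left(u,Z \right)} = Z^{2} + Z = Z + Z^{2}$)
$n{\left(F,b \right)} = -8$ ($n{\left(F,b \right)} = -11 + 3 = -8$)
$\left(n{\left(-516,v{\left(8,0 \right)} \right)} - 231548\right) + 103616 = \left(-8 - 231548\right) + 103616 = -231556 + 103616 = -127940$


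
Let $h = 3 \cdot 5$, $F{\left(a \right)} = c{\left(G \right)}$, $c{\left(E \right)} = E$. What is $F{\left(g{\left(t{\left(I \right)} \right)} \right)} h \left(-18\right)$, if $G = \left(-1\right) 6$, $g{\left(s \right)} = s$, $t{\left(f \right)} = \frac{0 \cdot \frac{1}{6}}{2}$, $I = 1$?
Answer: $1620$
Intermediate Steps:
$t{\left(f \right)} = 0$ ($t{\left(f \right)} = 0 \cdot \frac{1}{6} \cdot \frac{1}{2} = 0 \cdot \frac{1}{2} = 0$)
$G = -6$
$F{\left(a \right)} = -6$
$h = 15$
$F{\left(g{\left(t{\left(I \right)} \right)} \right)} h \left(-18\right) = \left(-6\right) 15 \left(-18\right) = \left(-90\right) \left(-18\right) = 1620$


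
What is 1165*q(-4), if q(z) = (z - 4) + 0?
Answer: -9320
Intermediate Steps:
q(z) = -4 + z (q(z) = (-4 + z) + 0 = -4 + z)
1165*q(-4) = 1165*(-4 - 4) = 1165*(-8) = -9320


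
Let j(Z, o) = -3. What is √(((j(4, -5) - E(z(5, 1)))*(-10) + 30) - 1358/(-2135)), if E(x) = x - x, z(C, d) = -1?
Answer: √5640670/305 ≈ 7.7869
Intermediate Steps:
E(x) = 0
√(((j(4, -5) - E(z(5, 1)))*(-10) + 30) - 1358/(-2135)) = √(((-3 - 1*0)*(-10) + 30) - 1358/(-2135)) = √(((-3 + 0)*(-10) + 30) - 1358*(-1/2135)) = √((-3*(-10) + 30) + 194/305) = √((30 + 30) + 194/305) = √(60 + 194/305) = √(18494/305) = √5640670/305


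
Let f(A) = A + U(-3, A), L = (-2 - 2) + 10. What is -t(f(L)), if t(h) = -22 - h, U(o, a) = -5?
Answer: 23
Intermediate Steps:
L = 6 (L = -4 + 10 = 6)
f(A) = -5 + A (f(A) = A - 5 = -5 + A)
-t(f(L)) = -(-22 - (-5 + 6)) = -(-22 - 1*1) = -(-22 - 1) = -1*(-23) = 23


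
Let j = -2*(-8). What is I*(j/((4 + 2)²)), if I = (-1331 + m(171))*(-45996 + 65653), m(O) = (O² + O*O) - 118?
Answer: 498265636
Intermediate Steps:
j = 16
m(O) = -118 + 2*O² (m(O) = (O² + O²) - 118 = 2*O² - 118 = -118 + 2*O²)
I = 1121097681 (I = (-1331 + (-118 + 2*171²))*(-45996 + 65653) = (-1331 + (-118 + 2*29241))*19657 = (-1331 + (-118 + 58482))*19657 = (-1331 + 58364)*19657 = 57033*19657 = 1121097681)
I*(j/((4 + 2)²)) = 1121097681*(16/((4 + 2)²)) = 1121097681*(16/(6²)) = 1121097681*(16/36) = 1121097681*(16*(1/36)) = 1121097681*(4/9) = 498265636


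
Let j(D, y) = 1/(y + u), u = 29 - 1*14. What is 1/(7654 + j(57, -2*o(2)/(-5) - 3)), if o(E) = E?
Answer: 64/489861 ≈ 0.00013065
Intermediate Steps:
u = 15 (u = 29 - 14 = 15)
j(D, y) = 1/(15 + y) (j(D, y) = 1/(y + 15) = 1/(15 + y))
1/(7654 + j(57, -2*o(2)/(-5) - 3)) = 1/(7654 + 1/(15 + (-4/(-5) - 3))) = 1/(7654 + 1/(15 + (-4*(-1)/5 - 3))) = 1/(7654 + 1/(15 + (-2*(-⅖) - 3))) = 1/(7654 + 1/(15 + (⅘ - 3))) = 1/(7654 + 1/(15 - 11/5)) = 1/(7654 + 1/(64/5)) = 1/(7654 + 5/64) = 1/(489861/64) = 64/489861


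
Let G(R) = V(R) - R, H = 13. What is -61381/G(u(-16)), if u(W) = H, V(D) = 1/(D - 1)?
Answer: 736572/155 ≈ 4752.1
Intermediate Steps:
V(D) = 1/(-1 + D)
u(W) = 13
G(R) = 1/(-1 + R) - R
-61381/G(u(-16)) = -61381*(-1 + 13)/(1 - 1*13*(-1 + 13)) = -61381*12/(1 - 1*13*12) = -61381*12/(1 - 156) = -61381/((1/12)*(-155)) = -61381/(-155/12) = -61381*(-12/155) = 736572/155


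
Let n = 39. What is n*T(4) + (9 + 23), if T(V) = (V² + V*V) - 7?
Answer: 1007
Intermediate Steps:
T(V) = -7 + 2*V² (T(V) = (V² + V²) - 7 = 2*V² - 7 = -7 + 2*V²)
n*T(4) + (9 + 23) = 39*(-7 + 2*4²) + (9 + 23) = 39*(-7 + 2*16) + 32 = 39*(-7 + 32) + 32 = 39*25 + 32 = 975 + 32 = 1007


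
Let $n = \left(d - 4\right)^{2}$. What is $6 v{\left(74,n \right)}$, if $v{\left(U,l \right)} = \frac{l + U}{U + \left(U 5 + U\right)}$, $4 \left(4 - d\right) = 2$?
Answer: $\frac{891}{1036} \approx 0.86004$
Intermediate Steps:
$d = \frac{7}{2}$ ($d = 4 - \frac{1}{2} = \frac{7}{2} \approx 3.5$)
$n = \frac{1}{4}$ ($n = \left(\frac{7}{2} - 4\right)^{2} = \left(- \frac{1}{2}\right)^{2} = \frac{1}{4} \approx 0.25$)
$v{\left(U,l \right)} = \frac{U + l}{7 U}$ ($v{\left(U,l \right)} = \frac{U + l}{U + \left(5 U + U\right)} = \frac{U + l}{U + 6 U} = \frac{U + l}{7 U}$)
$6 v{\left(74,n \right)} = 6 \frac{74 + \frac{1}{4}}{7 \cdot 74} = 6 \cdot \frac{1}{7} \cdot \frac{1}{74} \cdot \frac{297}{4} = 6 \cdot \frac{297}{2072} = \frac{891}{1036}$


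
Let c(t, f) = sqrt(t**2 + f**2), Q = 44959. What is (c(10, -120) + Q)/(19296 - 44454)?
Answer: -44959/25158 - 5*sqrt(145)/12579 ≈ -1.7919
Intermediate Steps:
c(t, f) = sqrt(f**2 + t**2)
(c(10, -120) + Q)/(19296 - 44454) = (sqrt((-120)**2 + 10**2) + 44959)/(19296 - 44454) = (sqrt(14400 + 100) + 44959)/(-25158) = (sqrt(14500) + 44959)*(-1/25158) = (10*sqrt(145) + 44959)*(-1/25158) = (44959 + 10*sqrt(145))*(-1/25158) = -44959/25158 - 5*sqrt(145)/12579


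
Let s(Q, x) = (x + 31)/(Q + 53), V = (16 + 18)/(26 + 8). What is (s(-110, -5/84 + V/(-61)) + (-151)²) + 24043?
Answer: 13681474937/292068 ≈ 46843.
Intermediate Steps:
V = 1 (V = 34/34 = 34*(1/34) = 1)
s(Q, x) = (31 + x)/(53 + Q)
(s(-110, -5/84 + V/(-61)) + (-151)²) + 24043 = ((31 + (-5/84 + 1/(-61)))/(53 - 110) + (-151)²) + 24043 = ((31 + (-5*1/84 + 1*(-1/61)))/(-57) + 22801) + 24043 = (-(31 + (-5/84 - 1/61))/57 + 22801) + 24043 = (-(31 - 389/5124)/57 + 22801) + 24043 = (-1/57*158455/5124 + 22801) + 24043 = (-158455/292068 + 22801) + 24043 = 6659284013/292068 + 24043 = 13681474937/292068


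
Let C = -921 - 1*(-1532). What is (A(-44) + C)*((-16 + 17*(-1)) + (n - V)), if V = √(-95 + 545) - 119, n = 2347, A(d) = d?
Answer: 1379511 - 8505*√2 ≈ 1.3675e+6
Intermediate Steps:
V = -119 + 15*√2 (V = √450 - 119 = 15*√2 - 119 = -119 + 15*√2 ≈ -97.787)
C = 611 (C = -921 + 1532 = 611)
(A(-44) + C)*((-16 + 17*(-1)) + (n - V)) = (-44 + 611)*((-16 + 17*(-1)) + (2347 - (-119 + 15*√2))) = 567*((-16 - 17) + (2347 + (119 - 15*√2))) = 567*(-33 + (2466 - 15*√2)) = 567*(2433 - 15*√2) = 1379511 - 8505*√2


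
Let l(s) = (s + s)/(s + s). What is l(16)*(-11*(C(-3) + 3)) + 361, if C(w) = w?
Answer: 361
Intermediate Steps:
l(s) = 1 (l(s) = (2*s)/((2*s)) = (2*s)*(1/(2*s)) = 1)
l(16)*(-11*(C(-3) + 3)) + 361 = 1*(-11*(-3 + 3)) + 361 = 1*(-11*0) + 361 = 1*0 + 361 = 0 + 361 = 361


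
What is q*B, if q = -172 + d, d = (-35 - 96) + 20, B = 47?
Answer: -13301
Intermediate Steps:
d = -111 (d = -131 + 20 = -111)
q = -283 (q = -172 - 111 = -283)
q*B = -283*47 = -13301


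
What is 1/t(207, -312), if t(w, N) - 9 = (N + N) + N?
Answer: -1/927 ≈ -0.0010787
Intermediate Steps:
t(w, N) = 9 + 3*N (t(w, N) = 9 + ((N + N) + N) = 9 + (2*N + N) = 9 + 3*N)
1/t(207, -312) = 1/(9 + 3*(-312)) = 1/(9 - 936) = 1/(-927) = -1/927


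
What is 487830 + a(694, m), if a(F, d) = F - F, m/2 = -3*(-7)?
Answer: 487830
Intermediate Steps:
m = 42 (m = 2*(-3*(-7)) = 2*21 = 42)
a(F, d) = 0
487830 + a(694, m) = 487830 + 0 = 487830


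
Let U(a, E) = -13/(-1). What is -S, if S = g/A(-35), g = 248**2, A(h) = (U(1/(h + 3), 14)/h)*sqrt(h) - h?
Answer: -18835600/10761 - 199888*I*sqrt(35)/10761 ≈ -1750.4 - 109.89*I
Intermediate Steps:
U(a, E) = 13 (U(a, E) = -13*(-1) = 13)
A(h) = -h + 13/sqrt(h) (A(h) = (13/h)*sqrt(h) - h = 13/sqrt(h) - h = -h + 13/sqrt(h))
g = 61504
S = 61504/(35 - 13*I*sqrt(35)/35) (S = 61504/(-1*(-35) + 13/sqrt(-35)) = 61504/(35 + 13*(-I*sqrt(35)/35)) = 61504/(35 - 13*I*sqrt(35)/35) ≈ 1750.4 + 109.89*I)
-S = -(18835600/10761 + 199888*I*sqrt(35)/10761) = -18835600/10761 - 199888*I*sqrt(35)/10761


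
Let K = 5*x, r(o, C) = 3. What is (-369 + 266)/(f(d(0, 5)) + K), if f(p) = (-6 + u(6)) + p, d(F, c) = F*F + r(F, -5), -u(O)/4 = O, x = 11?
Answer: -103/28 ≈ -3.6786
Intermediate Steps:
u(O) = -4*O
d(F, c) = 3 + F**2 (d(F, c) = F*F + 3 = F**2 + 3 = 3 + F**2)
f(p) = -30 + p (f(p) = (-6 - 4*6) + p = (-6 - 24) + p = -30 + p)
K = 55 (K = 5*11 = 55)
(-369 + 266)/(f(d(0, 5)) + K) = (-369 + 266)/((-30 + (3 + 0**2)) + 55) = -103/((-30 + (3 + 0)) + 55) = -103/((-30 + 3) + 55) = -103/(-27 + 55) = -103/28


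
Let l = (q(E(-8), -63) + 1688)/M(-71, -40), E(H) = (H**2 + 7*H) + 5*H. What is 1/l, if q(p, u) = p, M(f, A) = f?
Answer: -71/1656 ≈ -0.042874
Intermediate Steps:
E(H) = H**2 + 12*H
l = -1656/71 (l = (-8*(12 - 8) + 1688)/(-71) = (-8*4 + 1688)*(-1/71) = (-32 + 1688)*(-1/71) = 1656*(-1/71) = -1656/71 ≈ -23.324)
1/l = 1/(-1656/71) = -71/1656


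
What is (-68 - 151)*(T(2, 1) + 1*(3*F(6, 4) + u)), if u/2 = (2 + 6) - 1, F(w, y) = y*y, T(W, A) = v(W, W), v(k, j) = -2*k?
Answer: -12702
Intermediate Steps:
T(W, A) = -2*W
F(w, y) = y²
u = 14 (u = 2*((2 + 6) - 1) = 2*(8 - 1) = 2*7 = 14)
(-68 - 151)*(T(2, 1) + 1*(3*F(6, 4) + u)) = (-68 - 151)*(-2*2 + 1*(3*4² + 14)) = -219*(-4 + 1*(3*16 + 14)) = -219*(-4 + 1*(48 + 14)) = -219*(-4 + 1*62) = -219*(-4 + 62) = -219*58 = -12702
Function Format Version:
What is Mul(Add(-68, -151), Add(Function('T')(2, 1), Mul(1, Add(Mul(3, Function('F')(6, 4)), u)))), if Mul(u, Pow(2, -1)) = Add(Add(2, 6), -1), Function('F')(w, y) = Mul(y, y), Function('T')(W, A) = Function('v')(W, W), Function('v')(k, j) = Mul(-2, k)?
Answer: -12702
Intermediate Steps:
Function('T')(W, A) = Mul(-2, W)
Function('F')(w, y) = Pow(y, 2)
u = 14 (u = Mul(2, Add(Add(2, 6), -1)) = Mul(2, Add(8, -1)) = Mul(2, 7) = 14)
Mul(Add(-68, -151), Add(Function('T')(2, 1), Mul(1, Add(Mul(3, Function('F')(6, 4)), u)))) = Mul(Add(-68, -151), Add(Mul(-2, 2), Mul(1, Add(Mul(3, Pow(4, 2)), 14)))) = Mul(-219, Add(-4, Mul(1, Add(Mul(3, 16), 14)))) = Mul(-219, Add(-4, Mul(1, Add(48, 14)))) = Mul(-219, Add(-4, Mul(1, 62))) = Mul(-219, Add(-4, 62)) = Mul(-219, 58) = -12702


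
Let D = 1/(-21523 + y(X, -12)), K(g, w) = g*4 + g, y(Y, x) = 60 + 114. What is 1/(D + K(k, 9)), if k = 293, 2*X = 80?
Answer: 21349/31276284 ≈ 0.00068259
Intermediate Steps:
X = 40 (X = (½)*80 = 40)
y(Y, x) = 174
K(g, w) = 5*g (K(g, w) = 4*g + g = 5*g)
D = -1/21349 (D = 1/(-21523 + 174) = 1/(-21349) = -1/21349 ≈ -4.6841e-5)
1/(D + K(k, 9)) = 1/(-1/21349 + 5*293) = 1/(-1/21349 + 1465) = 1/(31276284/21349) = 21349/31276284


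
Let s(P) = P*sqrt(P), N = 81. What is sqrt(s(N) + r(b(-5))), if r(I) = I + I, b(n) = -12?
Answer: sqrt(705) ≈ 26.552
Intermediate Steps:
r(I) = 2*I
s(P) = P**(3/2)
sqrt(s(N) + r(b(-5))) = sqrt(81**(3/2) + 2*(-12)) = sqrt(729 - 24) = sqrt(705)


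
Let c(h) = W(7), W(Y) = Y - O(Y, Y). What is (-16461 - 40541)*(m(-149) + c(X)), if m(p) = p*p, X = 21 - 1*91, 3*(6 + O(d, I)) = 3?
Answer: -1266185426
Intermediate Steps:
O(d, I) = -5 (O(d, I) = -6 + (1/3)*3 = -6 + 1 = -5)
X = -70 (X = 21 - 91 = -70)
m(p) = p**2
W(Y) = 5 + Y (W(Y) = Y - 1*(-5) = Y + 5 = 5 + Y)
c(h) = 12 (c(h) = 5 + 7 = 12)
(-16461 - 40541)*(m(-149) + c(X)) = (-16461 - 40541)*((-149)**2 + 12) = -57002*(22201 + 12) = -57002*22213 = -1266185426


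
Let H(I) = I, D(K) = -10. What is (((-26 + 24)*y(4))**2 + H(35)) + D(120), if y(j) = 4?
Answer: 89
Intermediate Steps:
(((-26 + 24)*y(4))**2 + H(35)) + D(120) = (((-26 + 24)*4)**2 + 35) - 10 = ((-2*4)**2 + 35) - 10 = ((-8)**2 + 35) - 10 = (64 + 35) - 10 = 99 - 10 = 89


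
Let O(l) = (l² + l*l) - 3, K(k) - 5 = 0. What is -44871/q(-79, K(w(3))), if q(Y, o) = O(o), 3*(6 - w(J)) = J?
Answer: -44871/47 ≈ -954.70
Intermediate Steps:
w(J) = 6 - J/3
K(k) = 5 (K(k) = 5 + 0 = 5)
O(l) = -3 + 2*l² (O(l) = (l² + l²) - 3 = 2*l² - 3 = -3 + 2*l²)
q(Y, o) = -3 + 2*o²
-44871/q(-79, K(w(3))) = -44871/(-3 + 2*5²) = -44871/(-3 + 2*25) = -44871/(-3 + 50) = -44871/47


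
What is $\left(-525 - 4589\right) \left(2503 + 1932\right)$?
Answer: $-22680590$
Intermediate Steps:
$\left(-525 - 4589\right) \left(2503 + 1932\right) = \left(-5114\right) 4435 = -22680590$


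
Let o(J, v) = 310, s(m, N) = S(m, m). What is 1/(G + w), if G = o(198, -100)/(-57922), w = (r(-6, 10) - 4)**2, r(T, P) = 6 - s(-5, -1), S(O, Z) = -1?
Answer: 28961/260494 ≈ 0.11118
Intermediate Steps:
s(m, N) = -1
r(T, P) = 7 (r(T, P) = 6 - 1*(-1) = 6 + 1 = 7)
w = 9 (w = (7 - 4)**2 = 3**2 = 9)
G = -155/28961 (G = 310/(-57922) = 310*(-1/57922) = -155/28961 ≈ -0.0053520)
1/(G + w) = 1/(-155/28961 + 9) = 1/(260494/28961) = 28961/260494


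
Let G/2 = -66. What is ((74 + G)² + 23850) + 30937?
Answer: 58151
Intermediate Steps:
G = -132 (G = 2*(-66) = -132)
((74 + G)² + 23850) + 30937 = ((74 - 132)² + 23850) + 30937 = ((-58)² + 23850) + 30937 = (3364 + 23850) + 30937 = 27214 + 30937 = 58151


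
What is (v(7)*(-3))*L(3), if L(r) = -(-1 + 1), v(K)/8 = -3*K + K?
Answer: 0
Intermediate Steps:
v(K) = -16*K (v(K) = 8*(-3*K + K) = 8*(-2*K) = -16*K)
L(r) = 0 (L(r) = -1*0 = 0)
(v(7)*(-3))*L(3) = (-16*7*(-3))*0 = -112*(-3)*0 = 336*0 = 0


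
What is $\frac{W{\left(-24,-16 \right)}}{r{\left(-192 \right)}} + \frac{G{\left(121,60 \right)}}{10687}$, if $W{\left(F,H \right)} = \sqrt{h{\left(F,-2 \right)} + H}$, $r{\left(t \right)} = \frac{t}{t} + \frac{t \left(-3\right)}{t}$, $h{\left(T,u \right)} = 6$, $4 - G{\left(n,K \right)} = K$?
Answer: $- \frac{56}{10687} - \frac{i \sqrt{10}}{2} \approx -0.00524 - 1.5811 i$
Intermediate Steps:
$G{\left(n,K \right)} = 4 - K$
$r{\left(t \right)} = -2$ ($r{\left(t \right)} = 1 + \frac{\left(-3\right) t}{t} = 1 - 3 = -2$)
$W{\left(F,H \right)} = \sqrt{6 + H}$
$\frac{W{\left(-24,-16 \right)}}{r{\left(-192 \right)}} + \frac{G{\left(121,60 \right)}}{10687} = \frac{\sqrt{6 - 16}}{-2} + \frac{4 - 60}{10687} = \sqrt{-10} \left(- \frac{1}{2}\right) + \left(4 - 60\right) \frac{1}{10687} = i \sqrt{10} \left(- \frac{1}{2}\right) - \frac{56}{10687} = - \frac{i \sqrt{10}}{2} - \frac{56}{10687} = - \frac{56}{10687} - \frac{i \sqrt{10}}{2}$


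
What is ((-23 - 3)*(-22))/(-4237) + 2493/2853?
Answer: 992325/1343129 ≈ 0.73882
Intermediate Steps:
((-23 - 3)*(-22))/(-4237) + 2493/2853 = -26*(-22)*(-1/4237) + 2493*(1/2853) = 572*(-1/4237) + 277/317 = -572/4237 + 277/317 = 992325/1343129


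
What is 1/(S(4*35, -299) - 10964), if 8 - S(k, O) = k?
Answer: -1/11096 ≈ -9.0123e-5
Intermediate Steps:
S(k, O) = 8 - k
1/(S(4*35, -299) - 10964) = 1/((8 - 4*35) - 10964) = 1/((8 - 1*140) - 10964) = 1/((8 - 140) - 10964) = 1/(-132 - 10964) = 1/(-11096) = -1/11096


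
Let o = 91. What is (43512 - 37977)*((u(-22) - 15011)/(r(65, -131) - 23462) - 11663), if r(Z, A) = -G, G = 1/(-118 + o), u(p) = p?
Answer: -40891416033780/633473 ≈ -6.4551e+7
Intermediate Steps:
G = -1/27 (G = 1/(-118 + 91) = 1/(-27) = -1/27 ≈ -0.037037)
r(Z, A) = 1/27 (r(Z, A) = -1*(-1/27) = 1/27)
(43512 - 37977)*((u(-22) - 15011)/(r(65, -131) - 23462) - 11663) = (43512 - 37977)*((-22 - 15011)/(1/27 - 23462) - 11663) = 5535*(-15033/(-633473/27) - 11663) = 5535*(-15033*(-27/633473) - 11663) = 5535*(405891/633473 - 11663) = 5535*(-7387789708/633473) = -40891416033780/633473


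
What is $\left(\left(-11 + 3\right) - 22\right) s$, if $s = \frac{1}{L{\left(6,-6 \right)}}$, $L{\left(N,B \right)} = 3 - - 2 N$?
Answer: $-2$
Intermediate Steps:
$L{\left(N,B \right)} = 3 + 2 N$
$s = \frac{1}{15}$ ($s = \frac{1}{3 + 2 \cdot 6} = \frac{1}{3 + 12} = \frac{1}{15} \approx 0.066667$)
$\left(\left(-11 + 3\right) - 22\right) s = \left(\left(-11 + 3\right) - 22\right) \frac{1}{15} = \left(-8 - 22\right) \frac{1}{15} = \left(-30\right) \frac{1}{15} = -2$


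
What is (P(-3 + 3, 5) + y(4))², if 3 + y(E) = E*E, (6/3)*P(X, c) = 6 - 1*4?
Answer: 196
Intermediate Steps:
P(X, c) = 1 (P(X, c) = (6 - 1*4)/2 = (6 - 4)/2 = (½)*2 = 1)
y(E) = -3 + E² (y(E) = -3 + E*E = -3 + E²)
(P(-3 + 3, 5) + y(4))² = (1 + (-3 + 4²))² = (1 + (-3 + 16))² = (1 + 13)² = 14² = 196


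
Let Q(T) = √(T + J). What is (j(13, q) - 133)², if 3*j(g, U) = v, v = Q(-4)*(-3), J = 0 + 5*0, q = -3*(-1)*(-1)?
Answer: 17685 + 532*I ≈ 17685.0 + 532.0*I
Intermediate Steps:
q = -3 (q = 3*(-1) = -3)
J = 0 (J = 0 + 0 = 0)
Q(T) = √T (Q(T) = √(T + 0) = √T)
v = -6*I (v = √(-4)*(-3) = (2*I)*(-3) = -6*I ≈ -6.0*I)
j(g, U) = -2*I (j(g, U) = (-6*I)/3 = -2*I)
(j(13, q) - 133)² = (-2*I - 133)² = (-133 - 2*I)²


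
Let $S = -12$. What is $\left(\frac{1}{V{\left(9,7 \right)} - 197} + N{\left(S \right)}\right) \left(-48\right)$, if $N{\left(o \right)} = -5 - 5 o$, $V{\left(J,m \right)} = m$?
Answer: $- \frac{250776}{95} \approx -2639.7$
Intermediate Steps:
$\left(\frac{1}{V{\left(9,7 \right)} - 197} + N{\left(S \right)}\right) \left(-48\right) = \left(\frac{1}{7 - 197} - -55\right) \left(-48\right) = \left(\frac{1}{-190} + \left(-5 + 60\right)\right) \left(-48\right) = \left(- \frac{1}{190} + 55\right) \left(-48\right) = \frac{10449}{190} \left(-48\right) = - \frac{250776}{95}$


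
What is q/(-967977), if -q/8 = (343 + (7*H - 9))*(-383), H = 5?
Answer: -125624/107553 ≈ -1.1680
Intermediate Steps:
q = 1130616 (q = -8*(343 + (7*5 - 9))*(-383) = -8*(343 + (35 - 9))*(-383) = -8*(343 + 26)*(-383) = -2952*(-383) = -8*(-141327) = 1130616)
q/(-967977) = 1130616/(-967977) = 1130616*(-1/967977) = -125624/107553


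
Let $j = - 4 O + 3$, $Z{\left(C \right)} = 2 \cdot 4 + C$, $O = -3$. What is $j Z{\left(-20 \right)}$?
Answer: $-180$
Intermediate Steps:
$Z{\left(C \right)} = 8 + C$
$j = 15$ ($j = \left(-4\right) \left(-3\right) + 3 = 12 + 3 = 15$)
$j Z{\left(-20 \right)} = 15 \left(8 - 20\right) = 15 \left(-12\right) = -180$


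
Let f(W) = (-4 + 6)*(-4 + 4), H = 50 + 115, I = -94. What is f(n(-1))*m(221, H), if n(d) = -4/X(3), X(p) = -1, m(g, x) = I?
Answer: 0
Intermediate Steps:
H = 165
m(g, x) = -94
n(d) = 4 (n(d) = -4/(-1) = -4*(-1) = 4)
f(W) = 0 (f(W) = 2*0 = 0)
f(n(-1))*m(221, H) = 0*(-94) = 0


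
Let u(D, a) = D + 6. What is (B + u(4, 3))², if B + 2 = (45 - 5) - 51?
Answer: 9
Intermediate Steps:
u(D, a) = 6 + D
B = -13 (B = -2 + ((45 - 5) - 51) = -2 + (40 - 51) = -2 - 11 = -13)
(B + u(4, 3))² = (-13 + (6 + 4))² = (-13 + 10)² = (-3)² = 9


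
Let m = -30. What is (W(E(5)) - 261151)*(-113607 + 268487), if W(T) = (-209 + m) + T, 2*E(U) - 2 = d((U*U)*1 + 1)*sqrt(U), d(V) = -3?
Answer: -40483928320 - 232320*sqrt(5) ≈ -4.0484e+10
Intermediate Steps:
E(U) = 1 - 3*sqrt(U)/2 (E(U) = 1 + (-3*sqrt(U))/2 = 1 - 3*sqrt(U)/2)
W(T) = -239 + T (W(T) = (-209 - 30) + T = -239 + T)
(W(E(5)) - 261151)*(-113607 + 268487) = ((-239 + (1 - 3*sqrt(5)/2)) - 261151)*(-113607 + 268487) = ((-238 - 3*sqrt(5)/2) - 261151)*154880 = (-261389 - 3*sqrt(5)/2)*154880 = -40483928320 - 232320*sqrt(5)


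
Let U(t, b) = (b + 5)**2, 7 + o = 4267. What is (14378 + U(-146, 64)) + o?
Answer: 23399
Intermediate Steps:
o = 4260 (o = -7 + 4267 = 4260)
U(t, b) = (5 + b)**2
(14378 + U(-146, 64)) + o = (14378 + (5 + 64)**2) + 4260 = (14378 + 69**2) + 4260 = (14378 + 4761) + 4260 = 19139 + 4260 = 23399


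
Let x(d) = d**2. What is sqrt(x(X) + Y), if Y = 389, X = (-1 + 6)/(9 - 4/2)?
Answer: sqrt(19086)/7 ≈ 19.736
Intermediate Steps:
X = 5/7 (X = 5/(9 - 4*1/2) = 5/(9 - 2) = 5/7 ≈ 0.71429)
sqrt(x(X) + Y) = sqrt((5/7)**2 + 389) = sqrt(25/49 + 389) = sqrt(19086/49) = sqrt(19086)/7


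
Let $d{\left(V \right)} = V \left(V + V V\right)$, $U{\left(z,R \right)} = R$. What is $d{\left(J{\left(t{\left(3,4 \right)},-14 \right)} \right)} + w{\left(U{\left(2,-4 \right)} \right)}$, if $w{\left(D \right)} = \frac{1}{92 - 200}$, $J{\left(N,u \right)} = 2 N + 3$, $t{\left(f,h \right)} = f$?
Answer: $\frac{87479}{108} \approx 809.99$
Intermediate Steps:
$J{\left(N,u \right)} = 3 + 2 N$
$d{\left(V \right)} = V \left(V + V^{2}\right)$
$w{\left(D \right)} = - \frac{1}{108}$ ($w{\left(D \right)} = \frac{1}{-108} = - \frac{1}{108}$)
$d{\left(J{\left(t{\left(3,4 \right)},-14 \right)} \right)} + w{\left(U{\left(2,-4 \right)} \right)} = \left(3 + 2 \cdot 3\right)^{2} \left(1 + \left(3 + 2 \cdot 3\right)\right) - \frac{1}{108} = \left(3 + 6\right)^{2} \left(1 + \left(3 + 6\right)\right) - \frac{1}{108} = 9^{2} \left(1 + 9\right) - \frac{1}{108} = 81 \cdot 10 - \frac{1}{108} = 810 - \frac{1}{108} = \frac{87479}{108}$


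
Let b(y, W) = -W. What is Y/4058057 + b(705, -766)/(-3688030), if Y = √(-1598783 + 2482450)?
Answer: -383/1844015 + √883667/4058057 ≈ 2.3948e-5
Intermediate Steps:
Y = √883667 ≈ 940.04
Y/4058057 + b(705, -766)/(-3688030) = √883667/4058057 - 1*(-766)/(-3688030) = √883667*(1/4058057) + 766*(-1/3688030) = √883667/4058057 - 383/1844015 = -383/1844015 + √883667/4058057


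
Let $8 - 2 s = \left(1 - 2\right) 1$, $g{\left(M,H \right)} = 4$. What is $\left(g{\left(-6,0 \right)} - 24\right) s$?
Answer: $-90$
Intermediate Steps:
$s = \frac{9}{2}$ ($s = 4 - \frac{\left(1 - 2\right) 1}{2} = 4 - \frac{\left(-1\right) 1}{2} = 4 - - \frac{1}{2} = 4 + \frac{1}{2} = \frac{9}{2} \approx 4.5$)
$\left(g{\left(-6,0 \right)} - 24\right) s = \left(4 - 24\right) \frac{9}{2} = \left(-20\right) \frac{9}{2} = -90$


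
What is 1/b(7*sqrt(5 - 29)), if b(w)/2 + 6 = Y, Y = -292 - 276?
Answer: -1/1148 ≈ -0.00087108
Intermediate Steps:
Y = -568
b(w) = -1148 (b(w) = -12 + 2*(-568) = -12 - 1136 = -1148)
1/b(7*sqrt(5 - 29)) = 1/(-1148) = -1/1148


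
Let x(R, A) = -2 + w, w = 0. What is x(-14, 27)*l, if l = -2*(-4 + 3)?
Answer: -4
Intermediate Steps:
x(R, A) = -2 (x(R, A) = -2 + 0 = -2)
l = 2 (l = -2*(-1) = 2)
x(-14, 27)*l = -2*2 = -4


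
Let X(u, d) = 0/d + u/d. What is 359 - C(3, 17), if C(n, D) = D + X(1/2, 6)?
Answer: 4103/12 ≈ 341.92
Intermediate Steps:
X(u, d) = u/d (X(u, d) = 0 + u/d = u/d)
C(n, D) = 1/12 + D (C(n, D) = D + 1/(2*6) = D + (½)*(⅙) = D + 1/12 = 1/12 + D)
359 - C(3, 17) = 359 - (1/12 + 17) = 359 - 1*205/12 = 359 - 205/12 = 4103/12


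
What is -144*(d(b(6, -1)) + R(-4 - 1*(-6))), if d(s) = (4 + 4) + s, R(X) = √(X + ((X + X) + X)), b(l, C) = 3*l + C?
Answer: -3600 - 288*√2 ≈ -4007.3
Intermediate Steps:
b(l, C) = C + 3*l
R(X) = 2*√X (R(X) = √(X + (2*X + X)) = √(X + 3*X) = √(4*X) = 2*√X)
d(s) = 8 + s
-144*(d(b(6, -1)) + R(-4 - 1*(-6))) = -144*((8 + (-1 + 3*6)) + 2*√(-4 - 1*(-6))) = -144*((8 + (-1 + 18)) + 2*√(-4 + 6)) = -144*((8 + 17) + 2*√2) = -144*(25 + 2*√2) = -3600 - 288*√2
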